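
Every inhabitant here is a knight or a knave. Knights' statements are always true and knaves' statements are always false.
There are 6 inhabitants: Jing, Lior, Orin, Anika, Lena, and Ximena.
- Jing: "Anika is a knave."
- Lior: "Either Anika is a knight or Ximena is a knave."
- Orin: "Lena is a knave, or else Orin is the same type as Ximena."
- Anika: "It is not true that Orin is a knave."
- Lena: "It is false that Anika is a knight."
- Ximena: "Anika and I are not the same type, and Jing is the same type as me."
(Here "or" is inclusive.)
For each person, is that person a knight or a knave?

Jing is a knight, Lior is a knave, Orin is a knave, Anika is a knave, Lena is a knight, and Ximena is a knight.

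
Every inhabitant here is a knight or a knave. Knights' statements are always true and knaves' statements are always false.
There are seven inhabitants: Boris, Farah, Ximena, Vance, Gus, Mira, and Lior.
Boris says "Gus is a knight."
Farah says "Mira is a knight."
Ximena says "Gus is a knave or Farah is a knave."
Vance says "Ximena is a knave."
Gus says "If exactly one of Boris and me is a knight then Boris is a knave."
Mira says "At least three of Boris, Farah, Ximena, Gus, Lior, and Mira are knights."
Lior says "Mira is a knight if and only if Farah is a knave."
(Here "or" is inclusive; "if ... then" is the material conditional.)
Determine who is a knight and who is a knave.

Boris is a knight, so "Gus is a knight" must be True — and it is.
Farah (knight): "Mira is a knight" — True. ✓
As a knave, Ximena's statement "Gus is a knave or Farah is a knave" should be false; it is.
As a knight, Vance's statement "Ximena is a knave" should be True; it is.
Gus is a knight, and the claim "if exactly one of Boris and me is a knight then Boris is a knave" is indeed True.
Mira is a knight, and the claim "at least three of Boris, Farah, Ximena, Gus, Lior, and Mira are knights" is indeed True.
Lior is a knave, and the claim "Mira is a knight if and only if Farah is a knave" is indeed false.

Knights: Boris, Farah, Vance, Gus, and Mira. Knaves: Ximena and Lior.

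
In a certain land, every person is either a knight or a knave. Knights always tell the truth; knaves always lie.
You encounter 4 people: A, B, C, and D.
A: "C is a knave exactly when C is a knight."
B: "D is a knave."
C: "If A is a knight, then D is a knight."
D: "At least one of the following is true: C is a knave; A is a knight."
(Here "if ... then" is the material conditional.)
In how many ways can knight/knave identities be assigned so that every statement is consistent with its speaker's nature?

1

Consistent assignments:
  A=knave, B=knight, C=knight, D=knave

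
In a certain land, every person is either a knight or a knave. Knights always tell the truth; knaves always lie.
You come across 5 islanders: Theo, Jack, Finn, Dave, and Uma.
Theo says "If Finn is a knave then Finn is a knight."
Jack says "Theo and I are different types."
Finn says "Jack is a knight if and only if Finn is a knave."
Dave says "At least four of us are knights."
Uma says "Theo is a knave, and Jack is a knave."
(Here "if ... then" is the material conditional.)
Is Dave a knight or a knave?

Dave is a knave.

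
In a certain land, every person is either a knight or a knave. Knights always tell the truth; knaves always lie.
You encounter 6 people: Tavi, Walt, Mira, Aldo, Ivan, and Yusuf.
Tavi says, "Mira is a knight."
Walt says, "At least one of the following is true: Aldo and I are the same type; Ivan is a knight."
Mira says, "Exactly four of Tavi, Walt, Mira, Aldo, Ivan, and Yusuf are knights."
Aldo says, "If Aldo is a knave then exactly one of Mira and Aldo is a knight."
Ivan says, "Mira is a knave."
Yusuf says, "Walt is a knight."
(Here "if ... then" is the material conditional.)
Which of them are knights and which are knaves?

As a knave, Tavi's statement "Mira is a knight" should be False; it is.
Walt is a knight, and the claim "at least one of the following is true: Aldo and I are the same type; Ivan is a knight" is indeed true.
As a knave, Mira's statement "exactly four of Tavi, Walt, Mira, Aldo, Ivan, and Yusuf are knights" should be False; it is.
Aldo is a knave, and the claim "if Aldo is a knave then exactly one of Mira and Aldo is a knight" is indeed False.
Ivan is a knight; "Mira is a knave" is true, as required.
Yusuf is a knight, so "Walt is a knight" must be true — and it is.

Knights: Walt, Ivan, and Yusuf. Knaves: Tavi, Mira, and Aldo.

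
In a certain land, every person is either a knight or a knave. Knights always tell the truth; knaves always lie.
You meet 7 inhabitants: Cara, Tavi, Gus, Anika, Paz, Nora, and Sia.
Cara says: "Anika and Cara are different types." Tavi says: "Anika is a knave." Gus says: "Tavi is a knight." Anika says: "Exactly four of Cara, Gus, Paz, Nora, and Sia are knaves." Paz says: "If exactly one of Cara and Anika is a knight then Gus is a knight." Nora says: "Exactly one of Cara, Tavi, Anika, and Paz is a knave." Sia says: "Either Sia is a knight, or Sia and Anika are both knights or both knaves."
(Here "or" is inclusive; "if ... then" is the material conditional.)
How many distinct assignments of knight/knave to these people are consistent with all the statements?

Consistent assignments:
  Cara=knight, Tavi=knight, Gus=knight, Anika=knave, Paz=knight, Nora=knight, Sia=knight
  Cara=knave, Tavi=knight, Gus=knight, Anika=knave, Paz=knight, Nora=knave, Sia=knight

2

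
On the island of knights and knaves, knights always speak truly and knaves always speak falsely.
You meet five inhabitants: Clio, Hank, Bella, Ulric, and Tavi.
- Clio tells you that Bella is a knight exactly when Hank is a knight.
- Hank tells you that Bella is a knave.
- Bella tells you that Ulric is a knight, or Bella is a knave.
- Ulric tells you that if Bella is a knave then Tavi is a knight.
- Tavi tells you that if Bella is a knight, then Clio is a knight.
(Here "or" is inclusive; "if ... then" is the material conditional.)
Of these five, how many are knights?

The unique consistent assignment is Clio=knave, Hank=knave, Bella=knight, Ulric=knight, Tavi=knave.
That has 2 knights.

2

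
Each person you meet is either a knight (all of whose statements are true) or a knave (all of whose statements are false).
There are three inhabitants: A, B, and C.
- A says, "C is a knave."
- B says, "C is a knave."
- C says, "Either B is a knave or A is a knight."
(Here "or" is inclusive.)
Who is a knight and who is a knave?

Since A is a knave, "C is a knave" needs to be False, which holds.
B is a knave, so "C is a knave" must be False — and it is.
C (knight): "either B is a knave or A is a knight" — true. ✓

Knights: C. Knaves: A and B.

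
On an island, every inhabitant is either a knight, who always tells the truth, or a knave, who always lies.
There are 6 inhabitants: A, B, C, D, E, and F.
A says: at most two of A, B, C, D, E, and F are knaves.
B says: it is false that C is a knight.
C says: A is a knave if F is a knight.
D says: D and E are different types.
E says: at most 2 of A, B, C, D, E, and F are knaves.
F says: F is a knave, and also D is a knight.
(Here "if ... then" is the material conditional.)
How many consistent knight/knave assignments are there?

1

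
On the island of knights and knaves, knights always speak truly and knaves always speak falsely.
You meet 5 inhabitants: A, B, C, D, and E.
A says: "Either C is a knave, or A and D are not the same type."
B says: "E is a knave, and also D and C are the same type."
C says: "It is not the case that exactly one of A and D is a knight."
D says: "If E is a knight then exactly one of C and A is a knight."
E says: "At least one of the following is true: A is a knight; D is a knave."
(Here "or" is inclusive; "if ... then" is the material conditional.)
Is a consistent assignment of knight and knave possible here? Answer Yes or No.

No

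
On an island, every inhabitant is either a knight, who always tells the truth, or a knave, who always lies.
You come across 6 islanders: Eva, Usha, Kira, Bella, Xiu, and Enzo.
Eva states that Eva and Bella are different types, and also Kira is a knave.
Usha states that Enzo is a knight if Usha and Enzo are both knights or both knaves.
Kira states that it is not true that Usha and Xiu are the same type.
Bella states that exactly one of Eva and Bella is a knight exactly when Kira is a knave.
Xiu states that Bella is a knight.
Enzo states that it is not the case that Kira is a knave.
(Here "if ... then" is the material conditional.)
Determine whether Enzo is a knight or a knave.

Enzo is a knave.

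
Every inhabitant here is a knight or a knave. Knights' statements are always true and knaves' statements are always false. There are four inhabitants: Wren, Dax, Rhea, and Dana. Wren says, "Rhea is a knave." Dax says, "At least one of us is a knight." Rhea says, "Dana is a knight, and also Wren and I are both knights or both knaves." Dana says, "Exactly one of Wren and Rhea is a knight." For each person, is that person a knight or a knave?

Knights: Wren, Dax, and Dana. Knaves: Rhea.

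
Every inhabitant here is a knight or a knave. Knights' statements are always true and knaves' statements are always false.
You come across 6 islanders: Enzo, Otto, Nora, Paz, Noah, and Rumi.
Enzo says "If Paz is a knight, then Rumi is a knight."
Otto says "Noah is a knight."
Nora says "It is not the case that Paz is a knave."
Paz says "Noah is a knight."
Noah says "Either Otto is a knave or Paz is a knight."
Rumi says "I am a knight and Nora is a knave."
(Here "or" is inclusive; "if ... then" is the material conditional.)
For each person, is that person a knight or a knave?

Knights: Otto, Nora, Paz, and Noah. Knaves: Enzo and Rumi.

Enzo is a knave, and the claim "if Paz is a knight, then Rumi is a knight" is indeed false.
Otto is a knight, so "Noah is a knight" must be true — and it is.
Nora is a knight, and the claim "it is not the case that Paz is a knave" is indeed true.
Paz (knight): "Noah is a knight" — true. ✓
Noah (knight): "either Otto is a knave or Paz is a knight" — true. ✓
Rumi is a knave, so "I am a knight and Nora is a knave" must be false — and it is.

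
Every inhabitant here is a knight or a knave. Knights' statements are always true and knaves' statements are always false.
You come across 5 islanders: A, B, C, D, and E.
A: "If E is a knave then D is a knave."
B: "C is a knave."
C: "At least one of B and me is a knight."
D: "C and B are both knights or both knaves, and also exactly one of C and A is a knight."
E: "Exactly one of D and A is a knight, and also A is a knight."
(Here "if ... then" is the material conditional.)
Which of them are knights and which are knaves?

Knights: A, C, and E. Knaves: B and D.

A is a knight; "if E is a knave then D is a knave" is True, as required.
B (knave): "C is a knave" — false. ✓
Since C is a knight, "at least one of B and me is a knight" needs to be True, which holds.
D (knave): "C and B are both knights or both knaves, and also exactly one of C and A is a knight" — false. ✓
E (knight): "exactly one of D and A is a knight, and also A is a knight" — True. ✓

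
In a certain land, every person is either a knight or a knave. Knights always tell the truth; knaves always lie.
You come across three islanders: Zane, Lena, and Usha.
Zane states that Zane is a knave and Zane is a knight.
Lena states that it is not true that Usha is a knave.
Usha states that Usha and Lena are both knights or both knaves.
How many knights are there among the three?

The unique consistent assignment is Zane=knave, Lena=knight, Usha=knight.
That has 2 knights.

2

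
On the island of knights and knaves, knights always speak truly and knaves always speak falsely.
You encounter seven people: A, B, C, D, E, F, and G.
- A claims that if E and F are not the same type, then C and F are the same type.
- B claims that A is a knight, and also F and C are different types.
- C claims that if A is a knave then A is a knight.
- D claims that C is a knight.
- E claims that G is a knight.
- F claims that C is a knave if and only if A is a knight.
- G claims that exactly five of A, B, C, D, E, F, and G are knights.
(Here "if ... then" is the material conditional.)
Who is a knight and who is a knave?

Knights: A, B, C, and D. Knaves: E, F, and G.

A (knight): "if E and F are not the same type, then C and F are the same type" — True. ✓
Since B is a knight, "A is a knight, and also F and C are different types" needs to be True, which holds.
C is a knight; "if A is a knave then A is a knight" is True, as required.
Since D is a knight, "C is a knight" needs to be True, which holds.
As a knave, E's statement "G is a knight" should be false; it is.
F is a knave; "C is a knave if and only if A is a knight" is false, as required.
G (knave): "exactly five of A, B, C, D, E, F, and G are knights" — false. ✓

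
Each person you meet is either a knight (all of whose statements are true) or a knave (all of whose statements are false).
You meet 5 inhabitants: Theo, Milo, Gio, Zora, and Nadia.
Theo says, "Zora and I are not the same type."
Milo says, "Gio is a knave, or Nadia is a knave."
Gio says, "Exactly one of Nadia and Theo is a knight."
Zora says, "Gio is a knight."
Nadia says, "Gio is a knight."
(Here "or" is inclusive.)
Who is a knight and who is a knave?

Knights: Milo. Knaves: Theo, Gio, Zora, and Nadia.

Theo is a knave, so "Zora and I are not the same type" must be False — and it is.
Milo is a knight; "Gio is a knave, or Nadia is a knave" is True, as required.
Gio (knave): "exactly one of Nadia and Theo is a knight" — False. ✓
Zora is a knave, so "Gio is a knight" must be False — and it is.
Nadia is a knave; "Gio is a knight" is False, as required.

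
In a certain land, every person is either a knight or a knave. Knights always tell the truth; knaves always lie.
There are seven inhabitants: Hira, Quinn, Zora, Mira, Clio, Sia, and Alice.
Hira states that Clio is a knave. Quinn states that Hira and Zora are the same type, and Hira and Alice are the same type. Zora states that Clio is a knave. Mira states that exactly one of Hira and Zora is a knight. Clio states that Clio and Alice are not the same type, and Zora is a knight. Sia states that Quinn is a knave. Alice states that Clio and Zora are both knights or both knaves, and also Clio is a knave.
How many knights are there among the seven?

3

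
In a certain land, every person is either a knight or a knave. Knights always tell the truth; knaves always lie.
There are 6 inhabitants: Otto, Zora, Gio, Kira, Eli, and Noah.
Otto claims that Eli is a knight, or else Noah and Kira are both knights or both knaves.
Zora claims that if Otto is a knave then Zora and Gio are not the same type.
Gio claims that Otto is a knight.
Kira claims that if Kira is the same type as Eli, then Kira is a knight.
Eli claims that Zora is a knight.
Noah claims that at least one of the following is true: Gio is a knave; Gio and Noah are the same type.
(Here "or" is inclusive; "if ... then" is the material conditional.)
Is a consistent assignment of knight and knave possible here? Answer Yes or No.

Yes

One consistent assignment: Otto=knight, Zora=knight, Gio=knight, Kira=knight, Eli=knight, Noah=knight.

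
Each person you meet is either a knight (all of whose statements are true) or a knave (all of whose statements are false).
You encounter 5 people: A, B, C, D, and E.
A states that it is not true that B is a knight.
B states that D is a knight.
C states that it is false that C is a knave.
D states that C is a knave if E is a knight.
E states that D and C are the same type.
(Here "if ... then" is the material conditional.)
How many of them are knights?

2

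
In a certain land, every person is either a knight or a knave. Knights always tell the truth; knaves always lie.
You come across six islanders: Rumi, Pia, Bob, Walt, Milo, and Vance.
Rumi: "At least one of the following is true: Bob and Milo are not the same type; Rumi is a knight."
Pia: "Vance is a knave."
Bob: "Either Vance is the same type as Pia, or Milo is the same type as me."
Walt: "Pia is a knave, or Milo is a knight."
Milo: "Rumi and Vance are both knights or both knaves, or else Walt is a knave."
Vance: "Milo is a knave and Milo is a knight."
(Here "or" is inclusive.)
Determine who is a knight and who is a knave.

Rumi is a knave; "at least one of the following is true: Bob and Milo are not the same type; Rumi is a knight" is False, as required.
Since Pia is a knight, "Vance is a knave" needs to be True, which holds.
Bob is a knight; "either Vance is the same type as Pia, or Milo is the same type as me" is True, as required.
Walt is a knight, and the claim "Pia is a knave, or Milo is a knight" is indeed True.
Milo (knight): "Rumi and Vance are both knights or both knaves, or else Walt is a knave" — True. ✓
As a knave, Vance's statement "Milo is a knave and Milo is a knight" should be False; it is.

Rumi is a knave, Pia is a knight, Bob is a knight, Walt is a knight, Milo is a knight, and Vance is a knave.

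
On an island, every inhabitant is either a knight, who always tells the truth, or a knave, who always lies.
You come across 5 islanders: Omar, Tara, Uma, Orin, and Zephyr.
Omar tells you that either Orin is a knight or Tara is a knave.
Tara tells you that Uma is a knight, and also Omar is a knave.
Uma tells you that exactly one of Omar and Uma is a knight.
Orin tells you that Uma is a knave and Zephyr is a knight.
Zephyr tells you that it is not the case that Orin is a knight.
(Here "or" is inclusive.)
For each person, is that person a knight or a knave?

Knights: Tara, Uma, and Zephyr. Knaves: Omar and Orin.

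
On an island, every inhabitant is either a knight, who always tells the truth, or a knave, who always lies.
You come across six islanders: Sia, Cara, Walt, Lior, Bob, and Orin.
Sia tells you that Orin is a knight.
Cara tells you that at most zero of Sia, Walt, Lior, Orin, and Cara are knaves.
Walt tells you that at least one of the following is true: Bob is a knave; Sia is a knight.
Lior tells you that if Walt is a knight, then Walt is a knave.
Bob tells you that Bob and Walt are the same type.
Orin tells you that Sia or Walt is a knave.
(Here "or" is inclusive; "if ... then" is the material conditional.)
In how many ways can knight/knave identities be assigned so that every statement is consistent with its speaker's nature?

0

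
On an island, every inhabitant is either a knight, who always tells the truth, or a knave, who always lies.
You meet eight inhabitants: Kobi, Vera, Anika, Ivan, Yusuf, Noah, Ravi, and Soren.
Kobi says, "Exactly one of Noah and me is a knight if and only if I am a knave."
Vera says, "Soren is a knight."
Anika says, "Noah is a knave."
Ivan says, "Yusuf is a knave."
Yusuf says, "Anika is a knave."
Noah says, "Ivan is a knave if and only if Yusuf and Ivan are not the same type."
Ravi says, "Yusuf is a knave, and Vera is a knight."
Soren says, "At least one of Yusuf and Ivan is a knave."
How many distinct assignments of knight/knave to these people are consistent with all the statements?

Consistent assignments:
  Kobi=knight, Vera=knight, Anika=knave, Ivan=knave, Yusuf=knight, Noah=knight, Ravi=knave, Soren=knight
  Kobi=knave, Vera=knight, Anika=knight, Ivan=knight, Yusuf=knave, Noah=knave, Ravi=knight, Soren=knight

2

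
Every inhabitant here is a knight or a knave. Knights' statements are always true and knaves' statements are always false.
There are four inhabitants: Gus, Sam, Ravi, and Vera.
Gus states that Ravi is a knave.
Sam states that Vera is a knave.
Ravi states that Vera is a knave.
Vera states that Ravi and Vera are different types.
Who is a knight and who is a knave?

Since Gus is a knight, "Ravi is a knave" needs to be True, which holds.
Sam (knave): "Vera is a knave" — False. ✓
Ravi is a knave, so "Vera is a knave" must be False — and it is.
Vera is a knight; "Ravi and Vera are different types" is True, as required.

Knights: Gus and Vera. Knaves: Sam and Ravi.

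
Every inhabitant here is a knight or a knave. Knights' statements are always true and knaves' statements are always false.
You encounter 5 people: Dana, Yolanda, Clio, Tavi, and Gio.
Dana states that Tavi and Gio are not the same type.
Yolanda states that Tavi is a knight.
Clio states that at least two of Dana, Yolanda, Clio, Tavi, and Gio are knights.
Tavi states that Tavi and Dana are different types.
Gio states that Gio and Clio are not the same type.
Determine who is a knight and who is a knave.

Dana is a knave, Yolanda is a knave, Clio is a knave, Tavi is a knave, and Gio is a knave.

Suppose Dana is a knight. Then Dana's statement "Tavi and Gio are not the same type" would have to be true. Checking the 16 ways to assign the others, none is consistent with every speaker.
(For instance, with Yolanda=knave, Clio=knave, Tavi=knave, Gio=knave, Dana's claim "Tavi and Gio are not the same type" comes out false where it would need to be true.)
So Dana must be a knave, making "Tavi and Gio are not the same type" false. Taking Dana=knave, Yolanda=knave, Clio=knave, Tavi=knave, Gio=knave, each remaining statement checks out:
  Yolanda (knave): "Tavi is a knight" — false. ✓
  Clio (knave): "at least two of Dana, Yolanda, Clio, Tavi, and Gio are knights" — false. ✓
  Tavi (knave): "Tavi and Dana are different types" — false. ✓
  Gio (knave): "Gio and Clio are not the same type" — false. ✓
This is the unique consistent assignment.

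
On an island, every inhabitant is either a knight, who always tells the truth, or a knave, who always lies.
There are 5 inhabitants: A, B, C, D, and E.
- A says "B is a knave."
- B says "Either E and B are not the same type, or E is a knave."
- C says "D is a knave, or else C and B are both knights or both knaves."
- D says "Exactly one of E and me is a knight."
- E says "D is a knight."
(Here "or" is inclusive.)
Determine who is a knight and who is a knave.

A is a knave, B is a knight, C is a knight, D is a knave, and E is a knave.

A is a knave, so "B is a knave" must be False — and it is.
As a knight, B's statement "either E and B are not the same type, or E is a knave" should be true; it is.
C (knight): "D is a knave, or else C and B are both knights or both knaves" — true. ✓
D (knave): "exactly one of E and me is a knight" — False. ✓
E (knave): "D is a knight" — False. ✓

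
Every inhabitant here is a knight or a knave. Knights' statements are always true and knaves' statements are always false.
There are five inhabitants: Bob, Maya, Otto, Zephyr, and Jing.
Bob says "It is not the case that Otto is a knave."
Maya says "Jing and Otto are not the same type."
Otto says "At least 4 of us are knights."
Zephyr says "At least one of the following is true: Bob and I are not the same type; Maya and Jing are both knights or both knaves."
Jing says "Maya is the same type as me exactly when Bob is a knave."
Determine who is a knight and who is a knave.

Bob is a knave, Maya is a knight, Otto is a knave, Zephyr is a knight, and Jing is a knight.

As a knave, Bob's statement "it is not the case that Otto is a knave" should be false; it is.
Maya is a knight, and the claim "Jing and Otto are not the same type" is indeed True.
As a knave, Otto's statement "at least 4 of us are knights" should be false; it is.
Zephyr is a knight; "at least one of the following is true: Bob and I are not the same type; Maya and Jing are both knights or both knaves" is True, as required.
As a knight, Jing's statement "Maya is the same type as me exactly when Bob is a knave" should be True; it is.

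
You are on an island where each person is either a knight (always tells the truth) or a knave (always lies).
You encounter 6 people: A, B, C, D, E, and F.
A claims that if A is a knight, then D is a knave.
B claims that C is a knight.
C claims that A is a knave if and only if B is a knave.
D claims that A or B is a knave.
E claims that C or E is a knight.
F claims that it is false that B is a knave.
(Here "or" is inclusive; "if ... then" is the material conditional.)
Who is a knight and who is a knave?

Knights: A, B, C, E, and F. Knaves: D.

As a knight, A's statement "if A is a knight, then D is a knave" should be true; it is.
B is a knight, so "C is a knight" must be true — and it is.
C is a knight, so "A is a knave if and only if B is a knave" must be true — and it is.
D (knave): "A or B is a knave" — false. ✓
Since E is a knight, "C or E is a knight" needs to be true, which holds.
F is a knight, so "it is false that B is a knave" must be true — and it is.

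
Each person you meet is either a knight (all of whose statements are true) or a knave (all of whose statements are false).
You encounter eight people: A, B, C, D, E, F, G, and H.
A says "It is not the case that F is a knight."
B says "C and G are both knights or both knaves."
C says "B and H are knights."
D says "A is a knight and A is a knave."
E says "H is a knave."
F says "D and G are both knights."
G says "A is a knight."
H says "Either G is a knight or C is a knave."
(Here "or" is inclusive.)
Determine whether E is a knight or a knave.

E is a knave.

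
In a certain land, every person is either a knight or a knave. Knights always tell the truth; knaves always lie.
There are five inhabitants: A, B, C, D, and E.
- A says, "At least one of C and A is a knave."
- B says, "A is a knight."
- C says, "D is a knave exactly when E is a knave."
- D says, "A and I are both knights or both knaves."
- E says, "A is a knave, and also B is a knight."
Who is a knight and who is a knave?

A is a knight, B is a knight, C is a knave, D is a knight, and E is a knave.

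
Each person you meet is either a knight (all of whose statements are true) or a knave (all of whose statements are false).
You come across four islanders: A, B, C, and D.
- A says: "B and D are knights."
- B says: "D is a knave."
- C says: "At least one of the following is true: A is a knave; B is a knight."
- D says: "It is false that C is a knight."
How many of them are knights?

2

The unique consistent assignment is A=knave, B=knight, C=knight, D=knave.
That has 2 knights.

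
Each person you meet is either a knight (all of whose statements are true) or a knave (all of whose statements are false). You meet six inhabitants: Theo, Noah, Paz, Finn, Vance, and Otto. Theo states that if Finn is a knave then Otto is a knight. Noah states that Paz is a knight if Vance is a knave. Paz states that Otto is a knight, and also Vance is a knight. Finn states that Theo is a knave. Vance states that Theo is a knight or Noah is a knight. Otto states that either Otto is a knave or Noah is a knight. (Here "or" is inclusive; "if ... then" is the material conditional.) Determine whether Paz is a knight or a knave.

Paz is a knight.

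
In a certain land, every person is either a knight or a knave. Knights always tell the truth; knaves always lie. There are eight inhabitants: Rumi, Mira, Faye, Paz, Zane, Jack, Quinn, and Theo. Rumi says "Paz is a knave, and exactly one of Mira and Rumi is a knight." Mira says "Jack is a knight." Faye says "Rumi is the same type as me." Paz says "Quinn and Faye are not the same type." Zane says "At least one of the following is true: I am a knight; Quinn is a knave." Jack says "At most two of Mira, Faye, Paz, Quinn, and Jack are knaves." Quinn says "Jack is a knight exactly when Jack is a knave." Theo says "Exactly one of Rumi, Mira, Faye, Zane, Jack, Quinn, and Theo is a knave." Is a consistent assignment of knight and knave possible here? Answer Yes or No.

Yes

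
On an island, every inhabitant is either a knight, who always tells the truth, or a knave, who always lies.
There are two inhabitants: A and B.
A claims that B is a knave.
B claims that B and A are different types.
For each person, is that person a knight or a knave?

Knights: B. Knaves: A.

A is a knave, so "B is a knave" must be False — and it is.
B is a knight, and the claim "B and A are different types" is indeed True.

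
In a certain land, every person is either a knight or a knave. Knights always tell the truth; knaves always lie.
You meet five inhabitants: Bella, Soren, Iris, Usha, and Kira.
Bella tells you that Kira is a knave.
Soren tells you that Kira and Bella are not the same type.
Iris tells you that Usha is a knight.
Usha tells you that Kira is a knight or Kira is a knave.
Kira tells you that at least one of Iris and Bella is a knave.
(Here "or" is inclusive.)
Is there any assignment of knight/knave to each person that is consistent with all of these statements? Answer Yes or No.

Yes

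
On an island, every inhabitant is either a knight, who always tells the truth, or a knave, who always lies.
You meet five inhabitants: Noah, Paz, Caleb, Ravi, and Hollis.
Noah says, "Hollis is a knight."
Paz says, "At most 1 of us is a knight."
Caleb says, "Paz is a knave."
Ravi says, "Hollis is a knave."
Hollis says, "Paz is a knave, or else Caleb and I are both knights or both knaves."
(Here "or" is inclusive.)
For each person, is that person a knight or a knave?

Knights: Noah, Caleb, and Hollis. Knaves: Paz and Ravi.

Suppose Noah is a knave. Then Noah's statement "Hollis is a knight" would have to be false. Checking the 16 ways to assign the others, none is consistent with every speaker.
(For instance, with Paz=knave, Caleb=knight, Ravi=knave, Hollis=knight, Noah's claim "Hollis is a knight" comes out true where it would need to be false.)
So Noah must be a knight, making "Hollis is a knight" true. Taking Noah=knight, Paz=knave, Caleb=knight, Ravi=knave, Hollis=knight, each remaining statement checks out:
  Paz (knave): "at most 1 of us is a knight" — false. ✓
  Caleb (knight): "Paz is a knave" — true. ✓
  Ravi (knave): "Hollis is a knave" — false. ✓
  Hollis (knight): "Paz is a knave, or else Caleb and I are both knights or both knaves" — true. ✓
This is the unique consistent assignment.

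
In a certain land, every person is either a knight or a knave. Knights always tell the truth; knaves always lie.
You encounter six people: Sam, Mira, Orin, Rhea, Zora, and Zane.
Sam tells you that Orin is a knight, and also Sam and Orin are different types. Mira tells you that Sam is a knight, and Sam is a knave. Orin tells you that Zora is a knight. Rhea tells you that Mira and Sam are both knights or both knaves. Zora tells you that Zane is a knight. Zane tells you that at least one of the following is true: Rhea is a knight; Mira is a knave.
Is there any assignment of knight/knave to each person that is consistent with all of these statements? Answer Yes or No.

No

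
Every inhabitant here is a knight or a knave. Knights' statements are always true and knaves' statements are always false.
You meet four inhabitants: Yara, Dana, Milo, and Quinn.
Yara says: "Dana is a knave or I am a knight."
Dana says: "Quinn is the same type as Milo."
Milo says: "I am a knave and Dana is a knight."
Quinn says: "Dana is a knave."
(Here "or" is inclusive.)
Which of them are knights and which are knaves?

Suppose Yara is a knave. Then Yara's statement "Dana is a knave or I am a knight" would have to be false. Checking the 8 ways to assign the others, none is consistent with every speaker.
(For instance, with Dana=knave, Milo=knave, Quinn=knight, Yara's claim "Dana is a knave or I am a knight" comes out true where it would need to be false.)
So Yara must be a knight, making "Dana is a knave or I am a knight" true. Taking Yara=knight, Dana=knave, Milo=knave, Quinn=knight, each remaining statement checks out:
  Dana (knave): "Quinn is the same type as Milo" — false. ✓
  Milo (knave): "I am a knave and Dana is a knight" — false. ✓
  Quinn (knight): "Dana is a knave" — true. ✓
This is the unique consistent assignment.

Knights: Yara and Quinn. Knaves: Dana and Milo.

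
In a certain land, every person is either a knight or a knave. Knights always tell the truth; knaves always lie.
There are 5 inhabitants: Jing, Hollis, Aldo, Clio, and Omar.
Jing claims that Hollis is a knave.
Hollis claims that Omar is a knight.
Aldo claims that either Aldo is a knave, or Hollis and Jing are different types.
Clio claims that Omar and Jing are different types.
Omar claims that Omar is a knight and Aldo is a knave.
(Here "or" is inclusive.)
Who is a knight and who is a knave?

Jing is a knight, Hollis is a knave, Aldo is a knight, Clio is a knight, and Omar is a knave.

Jing (knight): "Hollis is a knave" — True. ✓
Hollis is a knave, so "Omar is a knight" must be false — and it is.
Since Aldo is a knight, "either Aldo is a knave, or Hollis and Jing are different types" needs to be True, which holds.
As a knight, Clio's statement "Omar and Jing are different types" should be True; it is.
Omar is a knave, and the claim "Omar is a knight and Aldo is a knave" is indeed false.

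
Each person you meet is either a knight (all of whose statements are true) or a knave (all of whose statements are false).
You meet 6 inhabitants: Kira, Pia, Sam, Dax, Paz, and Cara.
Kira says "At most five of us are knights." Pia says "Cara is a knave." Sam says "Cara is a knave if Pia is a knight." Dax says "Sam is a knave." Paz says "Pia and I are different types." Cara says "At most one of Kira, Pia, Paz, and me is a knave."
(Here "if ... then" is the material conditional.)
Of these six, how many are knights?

The unique consistent assignment is Kira=knight, Pia=knave, Sam=knight, Dax=knave, Paz=knight, Cara=knight.
That has 4 knights.

4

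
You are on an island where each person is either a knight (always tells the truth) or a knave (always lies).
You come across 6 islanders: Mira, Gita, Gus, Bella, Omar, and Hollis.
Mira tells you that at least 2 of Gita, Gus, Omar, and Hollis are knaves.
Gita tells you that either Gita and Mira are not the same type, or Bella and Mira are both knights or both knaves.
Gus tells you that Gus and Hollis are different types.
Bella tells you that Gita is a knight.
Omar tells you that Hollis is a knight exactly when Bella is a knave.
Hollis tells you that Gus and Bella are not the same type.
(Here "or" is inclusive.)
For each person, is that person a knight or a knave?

Knights: Gita, Gus, Bella, and Omar. Knaves: Mira and Hollis.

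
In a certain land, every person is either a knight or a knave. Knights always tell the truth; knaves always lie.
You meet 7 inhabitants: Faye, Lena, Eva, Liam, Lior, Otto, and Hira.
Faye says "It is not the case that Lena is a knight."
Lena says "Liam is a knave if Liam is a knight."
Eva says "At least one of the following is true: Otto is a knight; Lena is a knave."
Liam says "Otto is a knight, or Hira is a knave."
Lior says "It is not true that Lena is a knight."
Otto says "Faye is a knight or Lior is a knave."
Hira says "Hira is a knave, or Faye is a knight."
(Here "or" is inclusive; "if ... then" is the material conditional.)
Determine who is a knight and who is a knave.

Since Faye is a knight, "it is not the case that Lena is a knight" needs to be true, which holds.
Lena (knave): "Liam is a knave if Liam is a knight" — false. ✓
Eva (knight): "at least one of the following is true: Otto is a knight; Lena is a knave" — true. ✓
Since Liam is a knight, "Otto is a knight, or Hira is a knave" needs to be true, which holds.
Lior is a knight, so "it is not true that Lena is a knight" must be true — and it is.
Otto (knight): "Faye is a knight or Lior is a knave" — true. ✓
Hira is a knight, so "Hira is a knave, or Faye is a knight" must be true — and it is.

Faye is a knight, Lena is a knave, Eva is a knight, Liam is a knight, Lior is a knight, Otto is a knight, and Hira is a knight.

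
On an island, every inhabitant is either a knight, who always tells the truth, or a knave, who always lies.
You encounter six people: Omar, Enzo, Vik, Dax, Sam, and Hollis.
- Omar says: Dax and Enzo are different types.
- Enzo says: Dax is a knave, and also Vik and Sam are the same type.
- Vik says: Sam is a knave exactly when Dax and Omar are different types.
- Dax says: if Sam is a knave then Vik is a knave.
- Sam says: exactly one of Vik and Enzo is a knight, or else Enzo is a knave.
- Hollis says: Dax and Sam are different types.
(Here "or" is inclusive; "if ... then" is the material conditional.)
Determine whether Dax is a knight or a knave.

Dax is a knight.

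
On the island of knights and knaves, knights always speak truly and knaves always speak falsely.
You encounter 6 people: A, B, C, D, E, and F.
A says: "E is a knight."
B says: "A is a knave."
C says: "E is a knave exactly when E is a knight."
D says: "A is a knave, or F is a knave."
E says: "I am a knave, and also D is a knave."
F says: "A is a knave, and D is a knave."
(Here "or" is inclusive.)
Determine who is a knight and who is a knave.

A is a knave, and the claim "E is a knight" is indeed false.
B is a knight; "A is a knave" is true, as required.
C is a knave, and the claim "E is a knave exactly when E is a knight" is indeed false.
D is a knight; "A is a knave, or F is a knave" is true, as required.
Since E is a knave, "I am a knave, and also D is a knave" needs to be false, which holds.
F is a knave; "A is a knave, and D is a knave" is false, as required.

A is a knave, B is a knight, C is a knave, D is a knight, E is a knave, and F is a knave.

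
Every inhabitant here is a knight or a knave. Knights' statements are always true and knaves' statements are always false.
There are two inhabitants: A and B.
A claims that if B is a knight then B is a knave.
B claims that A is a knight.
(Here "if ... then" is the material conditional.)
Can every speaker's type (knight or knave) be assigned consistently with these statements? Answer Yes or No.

No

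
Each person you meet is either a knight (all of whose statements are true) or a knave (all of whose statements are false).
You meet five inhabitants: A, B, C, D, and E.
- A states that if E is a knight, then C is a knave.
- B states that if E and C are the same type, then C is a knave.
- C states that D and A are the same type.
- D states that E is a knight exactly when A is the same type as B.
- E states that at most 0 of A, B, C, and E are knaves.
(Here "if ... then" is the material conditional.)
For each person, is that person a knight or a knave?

A is a knight, B is a knight, C is a knave, D is a knave, and E is a knave.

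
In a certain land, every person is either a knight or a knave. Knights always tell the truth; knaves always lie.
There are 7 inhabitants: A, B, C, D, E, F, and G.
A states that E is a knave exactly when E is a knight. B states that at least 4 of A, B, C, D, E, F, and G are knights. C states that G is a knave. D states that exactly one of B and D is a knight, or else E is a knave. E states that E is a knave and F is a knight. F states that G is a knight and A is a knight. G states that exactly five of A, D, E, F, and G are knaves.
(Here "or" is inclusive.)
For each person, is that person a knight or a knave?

A is a knave, B is a knave, C is a knight, D is a knight, E is a knave, F is a knave, and G is a knave.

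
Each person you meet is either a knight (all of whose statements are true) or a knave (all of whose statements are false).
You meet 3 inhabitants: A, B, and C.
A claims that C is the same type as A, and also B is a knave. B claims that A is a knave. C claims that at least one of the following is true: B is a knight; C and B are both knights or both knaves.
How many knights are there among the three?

2

The unique consistent assignment is A=knave, B=knight, C=knight.
That has 2 knights.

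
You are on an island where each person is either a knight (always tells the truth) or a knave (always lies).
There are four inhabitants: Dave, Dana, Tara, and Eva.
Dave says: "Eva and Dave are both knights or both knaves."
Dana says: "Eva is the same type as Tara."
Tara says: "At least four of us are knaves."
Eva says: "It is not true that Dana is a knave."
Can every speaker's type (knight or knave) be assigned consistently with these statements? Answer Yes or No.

Checking all 16 assignments, each has at least one speaker whose statement's truth value contradicts their type.

No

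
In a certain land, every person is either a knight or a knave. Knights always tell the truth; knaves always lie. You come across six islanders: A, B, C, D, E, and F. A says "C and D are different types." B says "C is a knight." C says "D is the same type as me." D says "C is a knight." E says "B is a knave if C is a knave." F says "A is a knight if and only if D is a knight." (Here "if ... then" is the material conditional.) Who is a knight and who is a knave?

Knights: B, C, D, and E. Knaves: A and F.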